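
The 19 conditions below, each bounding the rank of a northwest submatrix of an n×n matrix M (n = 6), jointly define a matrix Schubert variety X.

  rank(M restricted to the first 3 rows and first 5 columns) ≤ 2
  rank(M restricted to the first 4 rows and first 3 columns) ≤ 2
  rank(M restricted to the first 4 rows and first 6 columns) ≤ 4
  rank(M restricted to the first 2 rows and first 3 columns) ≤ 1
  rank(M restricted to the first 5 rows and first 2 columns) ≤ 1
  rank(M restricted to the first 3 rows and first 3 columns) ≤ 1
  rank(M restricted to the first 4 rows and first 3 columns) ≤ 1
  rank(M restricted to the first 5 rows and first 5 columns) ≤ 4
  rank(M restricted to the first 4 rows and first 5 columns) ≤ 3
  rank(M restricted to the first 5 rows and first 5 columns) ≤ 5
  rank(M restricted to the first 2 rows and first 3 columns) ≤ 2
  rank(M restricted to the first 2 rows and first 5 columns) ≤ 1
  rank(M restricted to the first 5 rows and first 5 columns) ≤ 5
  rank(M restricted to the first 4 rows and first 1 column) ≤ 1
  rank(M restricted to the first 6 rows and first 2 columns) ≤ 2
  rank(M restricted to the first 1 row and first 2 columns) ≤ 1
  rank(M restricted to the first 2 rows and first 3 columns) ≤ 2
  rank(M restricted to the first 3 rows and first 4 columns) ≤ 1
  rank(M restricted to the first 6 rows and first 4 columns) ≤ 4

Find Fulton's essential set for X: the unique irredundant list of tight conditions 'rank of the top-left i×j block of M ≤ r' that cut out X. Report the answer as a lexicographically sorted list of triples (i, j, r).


Recovering R(i,j) via the rank-extension bound from the 19 conditions:

  R[1]: 1, 1, 1, 1, 1, 1
  R[2]: 1, 1, 1, 1, 1, 2
  R[3]: 1, 1, 1, 1, 2, 3
  R[4]: 1, 1, 1, 2, 3, 4
  R[5]: 1, 1, 2, 3, 4, 5
  R[6]: 1, 2, 3, 4, 5, 6

second differences of R give the permutation w = (1, 6, 5, 4, 3, 2).

|D(w)|=10, |Ess(w)|=4:

[(2, 5, 1), (3, 4, 1), (4, 3, 1), (5, 2, 1)]


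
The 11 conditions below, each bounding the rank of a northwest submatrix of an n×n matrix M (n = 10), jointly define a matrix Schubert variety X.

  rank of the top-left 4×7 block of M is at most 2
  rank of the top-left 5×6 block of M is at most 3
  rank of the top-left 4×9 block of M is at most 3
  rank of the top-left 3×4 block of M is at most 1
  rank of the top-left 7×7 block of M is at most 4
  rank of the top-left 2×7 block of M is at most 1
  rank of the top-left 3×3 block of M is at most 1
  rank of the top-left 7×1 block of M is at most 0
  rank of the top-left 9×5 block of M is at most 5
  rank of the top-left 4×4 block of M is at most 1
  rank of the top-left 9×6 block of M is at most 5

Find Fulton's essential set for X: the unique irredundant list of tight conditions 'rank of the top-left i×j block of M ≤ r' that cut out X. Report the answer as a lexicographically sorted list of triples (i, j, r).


The tightest implied rank at each (i,j), from the 11 conditions:

  i=1: 0, 1, 1, 1, 1, 1, 1, 1, 1, 1
  i=2: 0, 1, 1, 1, 1, 1, 1, 2, 2, 2
  i=3: 0, 1, 1, 1, 2, 2, 2, 3, 3, 3
  i=4: 0, 1, 1, 1, 2, 2, 2, 3, 3, 4
  i=5: 0, 1, 2, 2, 3, 3, 3, 4, 4, 5
  i=6: 0, 1, 2, 3, 4, 4, 4, 5, 5, 6
  i=7: 0, 1, 2, 3, 4, 4, 4, 5, 6, 7
  i=8: 1, 2, 3, 4, 5, 5, 5, 6, 7, 8
  i=9: 1, 2, 3, 4, 5, 5, 6, 7, 8, 9
  i=10: 1, 2, 3, 4, 5, 6, 7, 8, 9, 10

giving w = (2, 8, 5, 10, 3, 4, 9, 1, 7, 6) via Δ²R.

D(w) has 22 cells with 7 SE-corners; essential set:

[(2, 7, 1), (4, 4, 1), (4, 7, 2), (4, 9, 3), (7, 1, 0), (7, 7, 4), (9, 6, 5)]


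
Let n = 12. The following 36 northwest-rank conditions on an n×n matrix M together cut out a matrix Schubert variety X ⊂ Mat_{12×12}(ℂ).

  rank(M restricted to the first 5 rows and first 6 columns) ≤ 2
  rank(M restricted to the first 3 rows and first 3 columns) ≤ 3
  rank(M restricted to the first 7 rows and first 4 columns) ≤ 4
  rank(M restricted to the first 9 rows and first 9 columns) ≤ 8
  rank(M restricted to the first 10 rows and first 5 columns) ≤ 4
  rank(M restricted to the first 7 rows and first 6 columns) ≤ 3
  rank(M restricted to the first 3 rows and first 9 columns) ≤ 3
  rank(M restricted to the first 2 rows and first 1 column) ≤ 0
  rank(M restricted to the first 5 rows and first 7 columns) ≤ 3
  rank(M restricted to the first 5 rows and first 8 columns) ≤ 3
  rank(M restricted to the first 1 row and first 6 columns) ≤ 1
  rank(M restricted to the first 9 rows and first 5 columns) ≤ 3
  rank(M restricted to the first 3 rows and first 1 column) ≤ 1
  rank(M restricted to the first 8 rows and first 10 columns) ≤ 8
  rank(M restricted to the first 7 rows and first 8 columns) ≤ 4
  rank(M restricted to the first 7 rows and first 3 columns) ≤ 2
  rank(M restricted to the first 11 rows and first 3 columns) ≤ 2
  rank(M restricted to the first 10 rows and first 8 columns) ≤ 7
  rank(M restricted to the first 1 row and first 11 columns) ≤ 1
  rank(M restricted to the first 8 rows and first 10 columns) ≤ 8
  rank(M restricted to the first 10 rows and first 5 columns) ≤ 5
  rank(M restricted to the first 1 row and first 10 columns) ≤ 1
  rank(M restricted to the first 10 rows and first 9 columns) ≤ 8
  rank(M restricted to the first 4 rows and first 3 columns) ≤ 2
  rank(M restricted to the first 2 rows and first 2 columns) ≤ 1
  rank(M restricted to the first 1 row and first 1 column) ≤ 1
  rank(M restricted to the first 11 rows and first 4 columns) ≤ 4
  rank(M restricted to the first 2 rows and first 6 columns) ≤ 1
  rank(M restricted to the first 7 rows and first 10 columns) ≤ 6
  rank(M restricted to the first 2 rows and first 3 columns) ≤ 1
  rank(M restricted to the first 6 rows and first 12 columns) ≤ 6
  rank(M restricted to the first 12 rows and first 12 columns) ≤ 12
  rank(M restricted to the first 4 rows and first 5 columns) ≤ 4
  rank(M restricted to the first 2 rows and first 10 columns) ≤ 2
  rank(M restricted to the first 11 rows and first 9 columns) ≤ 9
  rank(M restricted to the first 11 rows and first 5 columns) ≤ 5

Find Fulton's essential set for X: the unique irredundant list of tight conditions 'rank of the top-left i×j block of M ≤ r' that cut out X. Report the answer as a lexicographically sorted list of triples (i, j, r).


Reconstructing r_w from the 36 given conditions:

  R[1]: 0 1 1 1 1 1 1 1 1 1 1 1
  R[2]: 0 1 1 1 1 1 2 2 2 2 2 2
  R[3]: 1 2 2 2 2 2 3 3 3 3 3 3
  R[4]: 1 2 2 2 2 2 3 3 4 4 4 4
  R[5]: 1 2 2 2 2 2 3 3 4 5 5 5
  R[6]: 1 2 2 3 3 3 4 4 5 6 6 6
  R[7]: 1 2 2 3 3 3 4 4 5 6 7 7
  R[8]: 1 2 2 3 3 4 5 5 6 7 8 8
  R[9]: 1 2 2 3 3 4 5 6 7 8 9 9
  R[10]: 1 2 2 3 4 5 6 7 8 9 10 10
  R[11]: 1 2 2 3 4 5 6 7 8 9 10 11
  R[12]: 1 2 3 4 5 6 7 8 9 10 11 12

giving w = (2, 7, 1, 9, 10, 4, 11, 6, 8, 5, 12, 3) via Δ²R.

D(w) has 27 cells with 8 SE-corners; essential set:

[(2, 1, 0), (2, 6, 1), (5, 6, 2), (5, 8, 3), (7, 6, 3), (7, 8, 4), (9, 5, 3), (11, 3, 2)]


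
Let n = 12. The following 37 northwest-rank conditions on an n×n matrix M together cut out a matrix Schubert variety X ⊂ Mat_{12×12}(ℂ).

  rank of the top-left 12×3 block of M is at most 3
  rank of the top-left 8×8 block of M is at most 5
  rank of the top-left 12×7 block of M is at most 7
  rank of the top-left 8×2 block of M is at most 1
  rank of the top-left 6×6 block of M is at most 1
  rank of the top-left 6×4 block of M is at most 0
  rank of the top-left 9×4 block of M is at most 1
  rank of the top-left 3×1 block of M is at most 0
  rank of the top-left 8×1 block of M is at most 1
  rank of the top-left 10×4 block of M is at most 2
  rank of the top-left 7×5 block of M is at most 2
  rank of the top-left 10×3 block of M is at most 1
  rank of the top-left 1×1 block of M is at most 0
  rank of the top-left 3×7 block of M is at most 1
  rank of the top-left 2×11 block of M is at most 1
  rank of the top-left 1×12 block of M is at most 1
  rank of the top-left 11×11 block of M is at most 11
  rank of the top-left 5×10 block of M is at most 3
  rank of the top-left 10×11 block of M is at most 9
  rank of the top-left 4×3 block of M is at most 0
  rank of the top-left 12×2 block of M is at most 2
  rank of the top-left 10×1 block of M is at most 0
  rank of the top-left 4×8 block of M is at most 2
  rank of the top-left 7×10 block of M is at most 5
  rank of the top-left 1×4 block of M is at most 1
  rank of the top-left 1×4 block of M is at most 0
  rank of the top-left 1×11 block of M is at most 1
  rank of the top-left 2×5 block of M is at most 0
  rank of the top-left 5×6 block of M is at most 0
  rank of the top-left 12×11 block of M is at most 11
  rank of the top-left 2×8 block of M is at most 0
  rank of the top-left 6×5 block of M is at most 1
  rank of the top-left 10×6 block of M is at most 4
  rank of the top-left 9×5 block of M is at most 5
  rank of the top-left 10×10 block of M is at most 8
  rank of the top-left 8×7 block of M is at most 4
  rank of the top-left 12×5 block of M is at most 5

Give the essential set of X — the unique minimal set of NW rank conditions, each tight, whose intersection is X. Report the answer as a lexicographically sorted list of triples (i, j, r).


Recovering R(i,j) via the rank-extension bound from the 37 conditions:

  i=1: 0 | 0 | 0 | 0 | 0 | 0 | 0 | 0 | 1 | 1 | 1 | 1
  i=2: 0 | 0 | 0 | 0 | 0 | 0 | 0 | 0 | 1 | 1 | 1 | 2
  i=3: 0 | 0 | 0 | 0 | 0 | 0 | 1 | 1 | 2 | 2 | 2 | 3
  i=4: 0 | 0 | 0 | 0 | 0 | 0 | 1 | 2 | 3 | 3 | 3 | 4
  i=5: 0 | 0 | 0 | 0 | 0 | 0 | 1 | 2 | 3 | 3 | 4 | 5
  i=6: 0 | 0 | 0 | 0 | 1 | 1 | 2 | 3 | 4 | 4 | 5 | 6
  i=7: 0 | 1 | 1 | 1 | 2 | 2 | 3 | 4 | 5 | 5 | 6 | 7
  i=8: 0 | 1 | 1 | 1 | 2 | 3 | 4 | 5 | 6 | 6 | 7 | 8
  i=9: 0 | 1 | 1 | 1 | 2 | 3 | 4 | 5 | 6 | 7 | 8 | 9
  i=10: 0 | 1 | 1 | 2 | 3 | 4 | 5 | 6 | 7 | 8 | 9 | 10
  i=11: 1 | 2 | 2 | 3 | 4 | 5 | 6 | 7 | 8 | 9 | 10 | 11
  i=12: 1 | 2 | 3 | 4 | 5 | 6 | 7 | 8 | 9 | 10 | 11 | 12

the unique w with this rank table is (9, 12, 7, 8, 11, 5, 2, 6, 10, 4, 1, 3).

8 SE-corners of the 50-cell Rothe diagram give Ess(w):

[(2, 8, 0), (2, 11, 1), (5, 6, 0), (5, 10, 3), (6, 4, 0), (9, 4, 1), (10, 1, 0), (10, 3, 1)]


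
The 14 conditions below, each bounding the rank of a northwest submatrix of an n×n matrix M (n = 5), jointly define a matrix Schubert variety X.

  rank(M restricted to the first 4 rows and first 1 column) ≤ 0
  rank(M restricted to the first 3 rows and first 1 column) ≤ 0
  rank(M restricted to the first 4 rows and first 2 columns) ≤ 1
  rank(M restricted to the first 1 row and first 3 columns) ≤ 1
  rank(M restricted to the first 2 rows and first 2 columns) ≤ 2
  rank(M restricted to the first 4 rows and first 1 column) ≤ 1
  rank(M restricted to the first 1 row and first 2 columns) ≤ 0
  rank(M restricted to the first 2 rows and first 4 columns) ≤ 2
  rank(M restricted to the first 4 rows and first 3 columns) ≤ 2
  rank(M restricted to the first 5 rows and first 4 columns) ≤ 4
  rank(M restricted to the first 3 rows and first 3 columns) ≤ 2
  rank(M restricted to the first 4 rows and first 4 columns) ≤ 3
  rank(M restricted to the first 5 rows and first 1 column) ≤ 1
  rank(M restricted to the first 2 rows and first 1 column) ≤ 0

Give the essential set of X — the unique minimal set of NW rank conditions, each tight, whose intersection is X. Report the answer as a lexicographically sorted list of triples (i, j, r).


Propagating the 14 rank bounds to every northwest block:

  row 1: 0  0  1  1  1
  row 2: 0  1  2  2  2
  row 3: 0  1  2  3  3
  row 4: 0  1  2  3  4
  row 5: 1  2  3  4  5

the unique w with this rank table is (3, 2, 4, 5, 1).

2 SE-corners of the 5-cell Rothe diagram give Ess(w):

[(1, 2, 0), (4, 1, 0)]


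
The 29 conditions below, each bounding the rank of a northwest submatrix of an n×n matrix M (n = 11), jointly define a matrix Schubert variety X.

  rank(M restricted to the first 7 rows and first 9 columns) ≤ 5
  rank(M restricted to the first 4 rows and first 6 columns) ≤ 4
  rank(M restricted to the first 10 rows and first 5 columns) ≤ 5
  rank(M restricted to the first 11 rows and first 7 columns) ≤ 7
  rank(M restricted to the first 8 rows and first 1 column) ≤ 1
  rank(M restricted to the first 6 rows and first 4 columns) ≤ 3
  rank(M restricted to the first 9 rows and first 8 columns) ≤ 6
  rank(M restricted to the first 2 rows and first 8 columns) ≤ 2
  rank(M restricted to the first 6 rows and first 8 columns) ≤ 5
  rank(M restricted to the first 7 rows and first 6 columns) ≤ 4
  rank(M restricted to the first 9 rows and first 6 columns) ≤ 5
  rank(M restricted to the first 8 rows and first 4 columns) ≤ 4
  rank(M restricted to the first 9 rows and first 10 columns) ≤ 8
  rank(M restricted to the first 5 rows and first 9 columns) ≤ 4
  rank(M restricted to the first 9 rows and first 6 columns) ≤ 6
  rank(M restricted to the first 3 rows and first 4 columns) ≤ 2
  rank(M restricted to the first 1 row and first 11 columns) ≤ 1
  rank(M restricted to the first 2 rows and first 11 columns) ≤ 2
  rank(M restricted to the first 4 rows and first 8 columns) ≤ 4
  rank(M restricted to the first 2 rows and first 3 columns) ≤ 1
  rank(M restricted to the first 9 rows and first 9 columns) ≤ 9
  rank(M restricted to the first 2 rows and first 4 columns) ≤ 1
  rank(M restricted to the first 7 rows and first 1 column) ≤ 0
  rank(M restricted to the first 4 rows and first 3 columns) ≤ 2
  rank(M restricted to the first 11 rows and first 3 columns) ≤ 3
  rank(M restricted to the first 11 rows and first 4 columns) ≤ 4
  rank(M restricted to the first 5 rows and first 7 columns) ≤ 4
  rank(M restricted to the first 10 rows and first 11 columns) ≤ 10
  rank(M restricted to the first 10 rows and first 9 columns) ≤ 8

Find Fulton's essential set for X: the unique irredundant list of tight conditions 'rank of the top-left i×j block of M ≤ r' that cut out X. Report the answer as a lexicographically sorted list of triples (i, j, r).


The tightest implied rank at each (i,j), from the 29 conditions:

  i=1: 0 1 1 1 1 1 1 1 1 1 1
  i=2: 0 1 1 1 2 2 2 2 2 2 2
  i=3: 0 1 2 2 3 3 3 3 3 3 3
  i=4: 0 1 2 3 4 4 4 4 4 4 4
  i=5: 0 1 2 3 4 4 4 4 4 5 5
  i=6: 0 1 2 3 4 4 5 5 5 6 6
  i=7: 0 1 2 3 4 4 5 5 5 6 7
  i=8: 1 2 3 4 5 5 6 6 6 7 8
  i=9: 1 2 3 4 5 5 6 6 7 8 9
  i=10: 1 2 3 4 5 6 7 7 8 9 10
  i=11: 1 2 3 4 5 6 7 8 9 10 11

giving w = (2, 5, 3, 4, 10, 7, 11, 1, 9, 6, 8) via Δ²R.

D(w) has 19 cells with 7 SE-corners; essential set:

[(2, 4, 1), (5, 9, 4), (7, 1, 0), (7, 6, 4), (7, 9, 5), (9, 6, 5), (9, 8, 6)]


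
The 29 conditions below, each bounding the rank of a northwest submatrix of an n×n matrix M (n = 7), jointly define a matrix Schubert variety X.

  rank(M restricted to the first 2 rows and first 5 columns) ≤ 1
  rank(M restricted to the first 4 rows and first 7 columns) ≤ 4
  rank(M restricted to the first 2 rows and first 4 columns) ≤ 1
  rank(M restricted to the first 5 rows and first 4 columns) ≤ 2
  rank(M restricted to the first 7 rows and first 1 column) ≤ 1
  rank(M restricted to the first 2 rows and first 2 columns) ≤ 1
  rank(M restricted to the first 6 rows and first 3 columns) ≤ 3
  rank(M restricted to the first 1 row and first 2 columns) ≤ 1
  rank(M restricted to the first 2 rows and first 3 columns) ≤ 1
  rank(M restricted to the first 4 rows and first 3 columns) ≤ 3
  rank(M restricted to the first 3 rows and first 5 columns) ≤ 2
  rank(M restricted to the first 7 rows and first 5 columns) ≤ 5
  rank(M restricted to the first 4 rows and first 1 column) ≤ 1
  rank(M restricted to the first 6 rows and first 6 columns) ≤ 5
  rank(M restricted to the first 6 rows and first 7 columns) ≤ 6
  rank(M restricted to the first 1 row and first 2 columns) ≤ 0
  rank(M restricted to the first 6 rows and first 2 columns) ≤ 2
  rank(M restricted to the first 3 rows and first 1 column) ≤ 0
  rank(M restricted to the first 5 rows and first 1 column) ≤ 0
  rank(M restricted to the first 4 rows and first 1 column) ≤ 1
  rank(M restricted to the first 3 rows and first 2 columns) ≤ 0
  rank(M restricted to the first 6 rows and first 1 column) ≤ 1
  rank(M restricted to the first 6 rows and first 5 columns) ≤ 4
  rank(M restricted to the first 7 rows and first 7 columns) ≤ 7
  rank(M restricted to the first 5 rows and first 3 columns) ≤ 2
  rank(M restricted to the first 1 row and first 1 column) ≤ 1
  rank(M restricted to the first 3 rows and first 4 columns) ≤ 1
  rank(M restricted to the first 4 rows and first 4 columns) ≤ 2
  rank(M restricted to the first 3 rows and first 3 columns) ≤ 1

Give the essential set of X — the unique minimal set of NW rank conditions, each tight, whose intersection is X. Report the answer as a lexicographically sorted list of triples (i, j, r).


Recovering R(i,j) via the rank-extension bound from the 29 conditions:

  0  0  1  1  1  1  1
  0  0  1  1  1  2  2
  0  0  1  1  2  3  3
  0  1  2  2  3  4  4
  0  1  2  2  3  4  5
  1  2  3  3  4  5  6
  1  2  3  4  5  6  7

giving w = (3, 6, 5, 2, 7, 1, 4) via Δ²R.

Fulton essential set (5 of the 12 Rothe cells):

[(2, 5, 1), (3, 2, 0), (3, 4, 1), (5, 1, 0), (5, 4, 2)]


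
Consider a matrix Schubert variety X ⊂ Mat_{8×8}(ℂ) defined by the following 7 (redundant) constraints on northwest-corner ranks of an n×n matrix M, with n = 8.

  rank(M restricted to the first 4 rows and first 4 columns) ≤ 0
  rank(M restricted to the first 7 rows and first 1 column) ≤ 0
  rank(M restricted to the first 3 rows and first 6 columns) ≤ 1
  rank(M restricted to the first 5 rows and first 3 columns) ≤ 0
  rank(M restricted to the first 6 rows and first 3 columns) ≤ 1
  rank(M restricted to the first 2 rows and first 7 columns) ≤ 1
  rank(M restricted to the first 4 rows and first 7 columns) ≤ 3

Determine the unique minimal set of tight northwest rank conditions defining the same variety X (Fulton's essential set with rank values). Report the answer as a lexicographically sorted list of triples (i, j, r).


Rank table r_w(8×8) implied by the 7 constraints:

  i=1: 0  0  0  0  1  1  1  1
  i=2: 0  0  0  0  1  1  1  2
  i=3: 0  0  0  0  1  1  2  3
  i=4: 0  0  0  0  1  2  3  4
  i=5: 0  0  0  1  2  3  4  5
  i=6: 0  1  1  2  3  4  5  6
  i=7: 0  1  2  3  4  5  6  7
  i=8: 1  2  3  4  5  6  7  8

the unique w with this rank table is (5, 8, 7, 6, 4, 2, 3, 1).

Fulton essential set (5 of the 24 Rothe cells):

[(2, 7, 1), (3, 6, 1), (4, 4, 0), (5, 3, 0), (7, 1, 0)]


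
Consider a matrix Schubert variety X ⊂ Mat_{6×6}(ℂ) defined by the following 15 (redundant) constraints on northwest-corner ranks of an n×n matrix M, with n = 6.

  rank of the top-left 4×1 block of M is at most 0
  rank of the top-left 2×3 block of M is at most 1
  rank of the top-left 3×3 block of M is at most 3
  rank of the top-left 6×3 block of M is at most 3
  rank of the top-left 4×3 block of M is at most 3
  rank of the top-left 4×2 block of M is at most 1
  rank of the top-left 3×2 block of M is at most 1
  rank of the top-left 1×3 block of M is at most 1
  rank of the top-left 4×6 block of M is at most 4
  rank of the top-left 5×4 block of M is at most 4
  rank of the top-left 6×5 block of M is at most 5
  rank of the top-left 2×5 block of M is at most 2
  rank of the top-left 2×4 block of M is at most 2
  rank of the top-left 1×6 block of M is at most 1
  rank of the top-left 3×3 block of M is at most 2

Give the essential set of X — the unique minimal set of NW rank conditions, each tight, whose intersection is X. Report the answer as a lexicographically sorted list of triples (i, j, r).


Propagating the 15 rank bounds to every northwest block:

  R[1]: 0 1 1 1 1 1
  R[2]: 0 1 1 2 2 2
  R[3]: 0 1 2 3 3 3
  R[4]: 0 1 2 3 4 4
  R[5]: 1 2 3 4 5 5
  R[6]: 1 2 3 4 5 6

hence w(1..6) = (2, 4, 3, 5, 1, 6).

D(w) has 5 cells with 2 SE-corners; essential set:

[(2, 3, 1), (4, 1, 0)]


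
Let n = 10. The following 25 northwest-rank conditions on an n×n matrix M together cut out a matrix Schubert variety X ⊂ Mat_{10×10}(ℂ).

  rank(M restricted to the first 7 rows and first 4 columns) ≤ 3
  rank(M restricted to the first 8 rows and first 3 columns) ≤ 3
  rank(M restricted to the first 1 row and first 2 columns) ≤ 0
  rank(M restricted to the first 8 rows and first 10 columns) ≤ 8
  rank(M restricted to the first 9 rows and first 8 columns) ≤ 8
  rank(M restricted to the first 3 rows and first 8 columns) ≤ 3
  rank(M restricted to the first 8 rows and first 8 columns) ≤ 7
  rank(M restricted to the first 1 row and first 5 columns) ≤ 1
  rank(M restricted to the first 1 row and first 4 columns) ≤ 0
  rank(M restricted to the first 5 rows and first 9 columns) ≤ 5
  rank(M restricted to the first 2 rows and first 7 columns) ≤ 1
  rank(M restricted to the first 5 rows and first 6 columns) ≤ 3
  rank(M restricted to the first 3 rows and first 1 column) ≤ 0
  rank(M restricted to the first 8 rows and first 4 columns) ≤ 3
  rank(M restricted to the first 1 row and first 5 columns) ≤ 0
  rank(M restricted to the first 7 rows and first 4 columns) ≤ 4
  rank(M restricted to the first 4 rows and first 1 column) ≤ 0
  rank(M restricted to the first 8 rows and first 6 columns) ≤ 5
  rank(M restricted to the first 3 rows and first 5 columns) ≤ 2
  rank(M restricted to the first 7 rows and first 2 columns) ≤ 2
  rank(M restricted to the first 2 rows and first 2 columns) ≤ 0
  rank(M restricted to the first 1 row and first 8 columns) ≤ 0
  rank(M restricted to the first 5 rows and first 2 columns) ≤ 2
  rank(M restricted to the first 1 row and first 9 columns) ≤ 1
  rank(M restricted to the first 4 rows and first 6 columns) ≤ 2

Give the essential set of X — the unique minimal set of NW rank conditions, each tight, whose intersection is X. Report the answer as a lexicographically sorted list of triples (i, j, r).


Reconstructing r_w from the 25 given conditions:

  row 1: 0 | 0 | 0 | 0 | 0 | 0 | 0 | 0 | 1 | 1
  row 2: 0 | 0 | 1 | 1 | 1 | 1 | 1 | 1 | 2 | 2
  row 3: 0 | 1 | 2 | 2 | 2 | 2 | 2 | 2 | 3 | 3
  row 4: 0 | 1 | 2 | 2 | 2 | 2 | 3 | 3 | 4 | 4
  row 5: 1 | 2 | 3 | 3 | 3 | 3 | 4 | 4 | 5 | 5
  row 6: 1 | 2 | 3 | 3 | 4 | 4 | 5 | 5 | 6 | 6
  row 7: 1 | 2 | 3 | 3 | 4 | 5 | 6 | 6 | 7 | 7
  row 8: 1 | 2 | 3 | 3 | 4 | 5 | 6 | 7 | 8 | 8
  row 9: 1 | 2 | 3 | 4 | 5 | 6 | 7 | 8 | 9 | 9
  row 10: 1 | 2 | 3 | 4 | 5 | 6 | 7 | 8 | 9 | 10

reading off 1-entries of Δ²R: w = (9, 3, 2, 7, 1, 5, 6, 8, 4, 10).

Fulton essential set (5 of the 18 Rothe cells):

[(1, 8, 0), (2, 2, 0), (4, 1, 0), (4, 6, 2), (8, 4, 3)]


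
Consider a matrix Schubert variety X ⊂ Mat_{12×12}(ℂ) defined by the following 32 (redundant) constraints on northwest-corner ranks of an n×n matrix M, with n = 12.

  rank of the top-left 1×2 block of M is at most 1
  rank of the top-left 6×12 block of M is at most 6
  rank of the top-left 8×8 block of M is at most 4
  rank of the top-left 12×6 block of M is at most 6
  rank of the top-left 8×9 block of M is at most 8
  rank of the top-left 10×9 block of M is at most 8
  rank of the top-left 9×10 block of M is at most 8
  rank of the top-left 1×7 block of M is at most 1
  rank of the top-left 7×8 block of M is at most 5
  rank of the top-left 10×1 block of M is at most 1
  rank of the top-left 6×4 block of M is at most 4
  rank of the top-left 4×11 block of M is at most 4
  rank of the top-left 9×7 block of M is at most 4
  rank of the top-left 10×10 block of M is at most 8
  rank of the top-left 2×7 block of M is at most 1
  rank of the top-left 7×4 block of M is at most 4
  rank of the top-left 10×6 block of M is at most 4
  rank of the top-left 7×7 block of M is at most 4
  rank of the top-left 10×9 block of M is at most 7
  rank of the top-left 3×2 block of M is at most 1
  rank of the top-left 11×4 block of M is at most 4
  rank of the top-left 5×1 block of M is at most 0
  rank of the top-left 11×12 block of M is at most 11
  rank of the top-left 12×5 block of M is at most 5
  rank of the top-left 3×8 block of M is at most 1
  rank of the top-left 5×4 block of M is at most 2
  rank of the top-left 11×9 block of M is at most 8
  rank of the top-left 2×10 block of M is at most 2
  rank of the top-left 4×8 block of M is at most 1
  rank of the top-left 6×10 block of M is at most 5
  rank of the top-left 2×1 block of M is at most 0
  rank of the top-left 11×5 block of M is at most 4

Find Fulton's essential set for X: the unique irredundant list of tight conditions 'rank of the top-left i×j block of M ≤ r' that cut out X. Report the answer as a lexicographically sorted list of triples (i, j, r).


Recovering R(i,j) via the rank-extension bound from the 32 conditions:

  R[1]: 0, 1, 1, 1, 1, 1, 1, 1, 1, 1, 1, 1
  R[2]: 0, 1, 1, 1, 1, 1, 1, 1, 2, 2, 2, 2
  R[3]: 0, 1, 1, 1, 1, 1, 1, 1, 2, 3, 3, 3
  R[4]: 0, 1, 1, 1, 1, 1, 1, 1, 2, 3, 4, 4
  R[5]: 0, 1, 2, 2, 2, 2, 2, 2, 3, 4, 5, 5
  R[6]: 1, 2, 3, 3, 3, 3, 3, 3, 4, 5, 6, 6
  R[7]: 1, 2, 3, 4, 4, 4, 4, 4, 5, 6, 7, 7
  R[8]: 1, 2, 3, 4, 4, 4, 4, 4, 5, 6, 7, 8
  R[9]: 1, 2, 3, 4, 4, 4, 4, 5, 6, 7, 8, 9
  R[10]: 1, 2, 3, 4, 4, 4, 5, 6, 7, 8, 9, 10
  R[11]: 1, 2, 3, 4, 4, 5, 6, 7, 8, 9, 10, 11
  R[12]: 1, 2, 3, 4, 5, 6, 7, 8, 9, 10, 11, 12

so w = (2, 9, 10, 11, 3, 1, 4, 12, 8, 7, 6, 5).

Rothe diagram D(w) (33 cells), 6 SE-corners (essential conditions):

[(4, 8, 1), (5, 1, 0), (8, 8, 4), (9, 7, 4), (10, 6, 4), (11, 5, 4)]


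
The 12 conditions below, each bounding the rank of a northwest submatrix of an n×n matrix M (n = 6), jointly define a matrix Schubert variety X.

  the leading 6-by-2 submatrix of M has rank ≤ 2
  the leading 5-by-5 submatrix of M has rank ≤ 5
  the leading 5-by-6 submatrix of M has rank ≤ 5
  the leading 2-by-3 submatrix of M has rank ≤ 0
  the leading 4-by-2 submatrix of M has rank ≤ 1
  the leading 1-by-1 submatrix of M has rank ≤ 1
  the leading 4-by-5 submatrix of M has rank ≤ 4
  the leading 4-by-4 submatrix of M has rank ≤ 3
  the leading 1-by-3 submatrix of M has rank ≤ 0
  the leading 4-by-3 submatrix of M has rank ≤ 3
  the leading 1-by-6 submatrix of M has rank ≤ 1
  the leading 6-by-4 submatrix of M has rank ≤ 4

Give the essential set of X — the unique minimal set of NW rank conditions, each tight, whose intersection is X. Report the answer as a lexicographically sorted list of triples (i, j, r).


Rank table r_w(6×6) implied by the 12 constraints:

  R[1]: 0, 0, 0, 1, 1, 1
  R[2]: 0, 0, 0, 1, 2, 2
  R[3]: 1, 1, 1, 2, 3, 3
  R[4]: 1, 1, 2, 3, 4, 4
  R[5]: 1, 2, 3, 4, 5, 5
  R[6]: 1, 2, 3, 4, 5, 6

so w = (4, 5, 1, 3, 2, 6).

ℓ(w)=7; the 2 essential cells (i,j,r):

[(2, 3, 0), (4, 2, 1)]


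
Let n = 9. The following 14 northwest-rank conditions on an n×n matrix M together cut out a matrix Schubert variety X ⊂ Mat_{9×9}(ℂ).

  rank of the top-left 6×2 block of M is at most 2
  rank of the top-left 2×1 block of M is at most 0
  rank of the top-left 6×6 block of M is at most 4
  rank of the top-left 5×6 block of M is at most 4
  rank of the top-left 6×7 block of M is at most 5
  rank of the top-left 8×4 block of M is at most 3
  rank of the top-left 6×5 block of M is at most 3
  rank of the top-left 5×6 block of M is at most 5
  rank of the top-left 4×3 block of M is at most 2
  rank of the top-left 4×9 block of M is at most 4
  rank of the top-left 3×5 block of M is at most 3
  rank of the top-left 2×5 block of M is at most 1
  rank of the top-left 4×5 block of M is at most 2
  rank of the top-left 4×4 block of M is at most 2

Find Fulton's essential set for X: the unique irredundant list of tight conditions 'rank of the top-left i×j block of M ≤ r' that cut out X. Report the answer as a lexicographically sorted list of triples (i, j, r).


Computing R[i][j] = min implied NW-rank bound (n=9, 14 conditions):

  0  1  1  1  1  1  1  1  1
  0  1  1  1  1  2  2  2  2
  1  2  2  2  2  3  3  3  3
  1  2  2  2  2  3  4  4  4
  1  2  3  3  3  4  5  5  5
  1  2  3  3  3  4  5  6  6
  1  2  3  3  4  5  6  7  7
  1  2  3  3  4  5  6  7  8
  1  2  3  4  5  6  7  8  9

second differences of R give the permutation w = (2, 6, 1, 7, 3, 8, 5, 9, 4).

D(w) has 12 cells with 5 SE-corners; essential set:

[(2, 1, 0), (2, 5, 1), (4, 5, 2), (6, 5, 3), (8, 4, 3)]


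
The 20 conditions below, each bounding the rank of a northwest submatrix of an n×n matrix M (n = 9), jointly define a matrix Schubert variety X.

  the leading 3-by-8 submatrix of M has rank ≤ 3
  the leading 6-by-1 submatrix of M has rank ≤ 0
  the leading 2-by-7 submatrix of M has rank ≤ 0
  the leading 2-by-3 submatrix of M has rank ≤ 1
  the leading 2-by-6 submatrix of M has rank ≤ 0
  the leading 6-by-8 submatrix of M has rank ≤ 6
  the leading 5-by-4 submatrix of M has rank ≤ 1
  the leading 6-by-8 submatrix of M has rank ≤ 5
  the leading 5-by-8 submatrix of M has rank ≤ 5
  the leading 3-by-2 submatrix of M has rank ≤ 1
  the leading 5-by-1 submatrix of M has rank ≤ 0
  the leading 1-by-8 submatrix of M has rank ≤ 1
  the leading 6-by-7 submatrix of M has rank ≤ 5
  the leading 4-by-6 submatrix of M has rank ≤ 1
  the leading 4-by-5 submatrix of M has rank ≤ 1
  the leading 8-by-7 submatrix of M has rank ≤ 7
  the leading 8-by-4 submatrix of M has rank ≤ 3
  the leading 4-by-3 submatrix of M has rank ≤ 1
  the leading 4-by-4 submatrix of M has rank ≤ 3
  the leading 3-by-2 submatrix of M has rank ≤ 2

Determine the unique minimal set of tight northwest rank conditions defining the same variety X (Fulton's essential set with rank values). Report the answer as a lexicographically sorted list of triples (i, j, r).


Computing R[i][j] = min implied NW-rank bound (n=9, 20 conditions):

  0, 0, 0, 0, 0, 0, 0, 1, 1
  0, 0, 0, 0, 0, 0, 0, 1, 2
  0, 1, 1, 1, 1, 1, 1, 2, 3
  0, 1, 1, 1, 1, 1, 2, 3, 4
  0, 1, 1, 1, 2, 2, 3, 4, 5
  0, 1, 2, 2, 3, 3, 4, 5, 6
  1, 2, 3, 3, 4, 4, 5, 6, 7
  1, 2, 3, 3, 4, 5, 6, 7, 8
  1, 2, 3, 4, 5, 6, 7, 8, 9

the unique w with this rank table is (8, 9, 2, 7, 5, 3, 1, 6, 4).

D(w) has 25 cells with 5 SE-corners; essential set:

[(2, 7, 0), (4, 6, 1), (5, 4, 1), (6, 1, 0), (8, 4, 3)]


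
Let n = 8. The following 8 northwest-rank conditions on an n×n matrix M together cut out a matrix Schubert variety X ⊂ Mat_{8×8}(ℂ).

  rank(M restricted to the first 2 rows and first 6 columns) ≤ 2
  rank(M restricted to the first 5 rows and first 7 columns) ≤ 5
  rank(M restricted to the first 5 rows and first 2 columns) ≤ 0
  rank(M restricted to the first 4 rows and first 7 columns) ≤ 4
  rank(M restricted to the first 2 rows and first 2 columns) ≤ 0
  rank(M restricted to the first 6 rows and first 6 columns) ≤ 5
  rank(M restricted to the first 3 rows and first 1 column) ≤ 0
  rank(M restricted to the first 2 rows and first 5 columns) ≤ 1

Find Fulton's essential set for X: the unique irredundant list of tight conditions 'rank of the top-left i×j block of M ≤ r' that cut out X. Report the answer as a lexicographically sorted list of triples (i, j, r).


Reconstructing r_w from the 8 given conditions:

  i=1: 0 0 1 1 1 1 1 1
  i=2: 0 0 1 1 1 2 2 2
  i=3: 0 0 1 2 2 3 3 3
  i=4: 0 0 1 2 3 4 4 4
  i=5: 0 0 1 2 3 4 5 5
  i=6: 1 1 2 3 4 5 6 6
  i=7: 1 2 3 4 5 6 7 7
  i=8: 1 2 3 4 5 6 7 8

giving w = (3, 6, 4, 5, 7, 1, 2, 8) via Δ²R.

2 SE-corners of the 12-cell Rothe diagram give Ess(w):

[(2, 5, 1), (5, 2, 0)]


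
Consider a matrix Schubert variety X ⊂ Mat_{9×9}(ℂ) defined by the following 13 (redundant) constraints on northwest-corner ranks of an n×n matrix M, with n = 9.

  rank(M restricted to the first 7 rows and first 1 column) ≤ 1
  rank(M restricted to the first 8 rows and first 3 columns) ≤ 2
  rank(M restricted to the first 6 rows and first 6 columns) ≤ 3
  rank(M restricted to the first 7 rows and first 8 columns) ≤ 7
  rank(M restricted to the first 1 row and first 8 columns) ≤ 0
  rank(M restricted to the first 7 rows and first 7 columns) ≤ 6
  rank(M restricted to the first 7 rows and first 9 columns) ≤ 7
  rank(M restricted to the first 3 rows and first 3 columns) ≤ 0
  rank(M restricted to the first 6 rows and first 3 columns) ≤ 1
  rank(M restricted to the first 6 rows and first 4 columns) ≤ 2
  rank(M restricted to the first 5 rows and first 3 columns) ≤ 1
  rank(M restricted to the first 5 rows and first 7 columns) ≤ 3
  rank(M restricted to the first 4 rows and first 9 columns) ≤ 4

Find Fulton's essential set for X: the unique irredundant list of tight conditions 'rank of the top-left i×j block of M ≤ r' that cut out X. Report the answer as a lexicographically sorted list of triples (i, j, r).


The tightest implied rank at each (i,j), from the 13 conditions:

  row 1: 0 | 0 | 0 | 0 | 0 | 0 | 0 | 0 | 1
  row 2: 0 | 0 | 0 | 1 | 1 | 1 | 1 | 1 | 2
  row 3: 0 | 0 | 0 | 1 | 2 | 2 | 2 | 2 | 3
  row 4: 1 | 1 | 1 | 2 | 3 | 3 | 3 | 3 | 4
  row 5: 1 | 1 | 1 | 2 | 3 | 3 | 3 | 4 | 5
  row 6: 1 | 1 | 1 | 2 | 3 | 3 | 4 | 5 | 6
  row 7: 1 | 2 | 2 | 3 | 4 | 4 | 5 | 6 | 7
  row 8: 1 | 2 | 2 | 3 | 4 | 5 | 6 | 7 | 8
  row 9: 1 | 2 | 3 | 4 | 5 | 6 | 7 | 8 | 9

reading off 1-entries of Δ²R: w = (9, 4, 5, 1, 8, 7, 2, 6, 3).

Fulton essential set (6 of the 22 Rothe cells):

[(1, 8, 0), (3, 3, 0), (5, 7, 3), (6, 3, 1), (6, 6, 3), (8, 3, 2)]


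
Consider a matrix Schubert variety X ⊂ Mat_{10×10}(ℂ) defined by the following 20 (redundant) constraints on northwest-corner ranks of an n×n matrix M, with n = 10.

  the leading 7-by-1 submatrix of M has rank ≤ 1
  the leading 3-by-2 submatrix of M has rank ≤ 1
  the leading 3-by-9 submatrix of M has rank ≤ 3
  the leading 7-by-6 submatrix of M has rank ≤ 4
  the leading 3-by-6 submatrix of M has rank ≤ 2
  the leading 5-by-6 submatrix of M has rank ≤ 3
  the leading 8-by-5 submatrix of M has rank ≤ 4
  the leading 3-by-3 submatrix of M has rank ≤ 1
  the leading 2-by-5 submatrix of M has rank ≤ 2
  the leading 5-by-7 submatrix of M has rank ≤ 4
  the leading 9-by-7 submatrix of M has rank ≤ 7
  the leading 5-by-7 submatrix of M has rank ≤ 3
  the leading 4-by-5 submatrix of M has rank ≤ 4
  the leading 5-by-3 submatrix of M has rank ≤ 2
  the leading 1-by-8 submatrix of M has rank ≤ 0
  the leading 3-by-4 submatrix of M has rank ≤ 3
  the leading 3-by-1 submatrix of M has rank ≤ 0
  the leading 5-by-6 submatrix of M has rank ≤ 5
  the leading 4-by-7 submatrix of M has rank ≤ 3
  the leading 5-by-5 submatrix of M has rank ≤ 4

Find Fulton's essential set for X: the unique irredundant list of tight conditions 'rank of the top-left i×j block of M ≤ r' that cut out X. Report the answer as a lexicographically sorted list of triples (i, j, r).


Propagating the 20 rank bounds to every northwest block:

  0 0 0 0 0 0 0 0 1 1
  0 1 1 1 1 1 1 1 2 2
  0 1 1 2 2 2 2 2 3 3
  1 2 2 3 3 3 3 3 4 4
  1 2 2 3 3 3 3 4 5 5
  1 2 3 4 4 4 4 5 6 6
  1 2 3 4 4 4 5 6 7 7
  1 2 3 4 4 5 6 7 8 8
  1 2 3 4 5 6 7 8 9 9
  1 2 3 4 5 6 7 8 9 10

giving w = (9, 2, 4, 1, 8, 3, 7, 6, 5, 10) via Δ²R.

|D(w)|=18, |Ess(w)|=7:

[(1, 8, 0), (3, 1, 0), (3, 3, 1), (5, 3, 2), (5, 7, 3), (7, 6, 4), (8, 5, 4)]


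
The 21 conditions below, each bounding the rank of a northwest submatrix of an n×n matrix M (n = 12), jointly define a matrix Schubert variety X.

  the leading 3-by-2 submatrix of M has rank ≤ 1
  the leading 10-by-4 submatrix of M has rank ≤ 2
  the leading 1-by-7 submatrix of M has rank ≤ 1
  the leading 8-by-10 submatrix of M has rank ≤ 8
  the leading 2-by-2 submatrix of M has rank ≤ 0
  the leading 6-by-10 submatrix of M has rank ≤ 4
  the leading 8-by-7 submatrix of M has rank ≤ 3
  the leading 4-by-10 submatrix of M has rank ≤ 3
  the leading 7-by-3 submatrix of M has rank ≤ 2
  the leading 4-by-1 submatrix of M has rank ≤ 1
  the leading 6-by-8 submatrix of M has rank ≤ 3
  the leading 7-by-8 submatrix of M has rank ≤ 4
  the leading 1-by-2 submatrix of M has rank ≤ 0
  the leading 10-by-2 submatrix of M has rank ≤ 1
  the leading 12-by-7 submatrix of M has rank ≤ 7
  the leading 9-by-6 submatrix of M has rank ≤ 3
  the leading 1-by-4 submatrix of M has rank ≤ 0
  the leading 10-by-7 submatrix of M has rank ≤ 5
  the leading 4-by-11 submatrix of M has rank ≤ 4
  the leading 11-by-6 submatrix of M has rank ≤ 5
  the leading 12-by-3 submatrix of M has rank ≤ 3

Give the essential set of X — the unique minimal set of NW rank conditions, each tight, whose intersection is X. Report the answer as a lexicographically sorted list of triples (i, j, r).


Recovering R(i,j) via the rank-extension bound from the 21 conditions:

  R[1]: 0 0 0 0 1 1 1 1 1 1 1 1
  R[2]: 0 0 1 1 2 2 2 2 2 2 2 2
  R[3]: 1 1 2 2 3 3 3 3 3 3 3 3
  R[4]: 1 1 2 2 3 3 3 3 3 3 4 4
  R[5]: 1 1 2 2 3 3 3 3 4 4 5 5
  R[6]: 1 1 2 2 3 3 3 3 4 4 5 6
  R[7]: 1 1 2 2 3 3 3 4 5 5 6 7
  R[8]: 1 1 2 2 3 3 3 4 5 6 7 8
  R[9]: 1 1 2 2 3 3 4 5 6 7 8 9
  R[10]: 1 1 2 2 3 4 5 6 7 8 9 10
  R[11]: 1 2 3 3 4 5 6 7 8 9 10 11
  R[12]: 1 2 3 4 5 6 7 8 9 10 11 12

second differences of R give the permutation w = (5, 3, 1, 11, 9, 12, 8, 10, 7, 6, 2, 4).

9 SE-corners of the 37-cell Rothe diagram give Ess(w):

[(1, 4, 0), (2, 2, 0), (4, 10, 3), (6, 8, 3), (6, 10, 4), (8, 7, 3), (9, 6, 3), (10, 2, 1), (10, 4, 2)]


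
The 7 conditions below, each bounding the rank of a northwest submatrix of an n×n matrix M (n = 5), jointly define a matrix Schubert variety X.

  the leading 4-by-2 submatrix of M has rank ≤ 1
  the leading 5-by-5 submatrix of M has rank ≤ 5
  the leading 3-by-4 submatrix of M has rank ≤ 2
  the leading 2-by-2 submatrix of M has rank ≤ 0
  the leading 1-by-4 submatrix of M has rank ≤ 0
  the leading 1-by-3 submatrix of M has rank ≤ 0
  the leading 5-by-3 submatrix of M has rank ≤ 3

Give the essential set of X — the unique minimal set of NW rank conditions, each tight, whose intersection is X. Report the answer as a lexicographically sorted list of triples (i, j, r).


Recovering R(i,j) via the rank-extension bound from the 7 conditions:

  i=1: 0 | 0 | 0 | 0 | 1
  i=2: 0 | 0 | 1 | 1 | 2
  i=3: 1 | 1 | 2 | 2 | 3
  i=4: 1 | 1 | 2 | 3 | 4
  i=5: 1 | 2 | 3 | 4 | 5

reading off 1-entries of Δ²R: w = (5, 3, 1, 4, 2).

D(w) has 7 cells with 3 SE-corners; essential set:

[(1, 4, 0), (2, 2, 0), (4, 2, 1)]


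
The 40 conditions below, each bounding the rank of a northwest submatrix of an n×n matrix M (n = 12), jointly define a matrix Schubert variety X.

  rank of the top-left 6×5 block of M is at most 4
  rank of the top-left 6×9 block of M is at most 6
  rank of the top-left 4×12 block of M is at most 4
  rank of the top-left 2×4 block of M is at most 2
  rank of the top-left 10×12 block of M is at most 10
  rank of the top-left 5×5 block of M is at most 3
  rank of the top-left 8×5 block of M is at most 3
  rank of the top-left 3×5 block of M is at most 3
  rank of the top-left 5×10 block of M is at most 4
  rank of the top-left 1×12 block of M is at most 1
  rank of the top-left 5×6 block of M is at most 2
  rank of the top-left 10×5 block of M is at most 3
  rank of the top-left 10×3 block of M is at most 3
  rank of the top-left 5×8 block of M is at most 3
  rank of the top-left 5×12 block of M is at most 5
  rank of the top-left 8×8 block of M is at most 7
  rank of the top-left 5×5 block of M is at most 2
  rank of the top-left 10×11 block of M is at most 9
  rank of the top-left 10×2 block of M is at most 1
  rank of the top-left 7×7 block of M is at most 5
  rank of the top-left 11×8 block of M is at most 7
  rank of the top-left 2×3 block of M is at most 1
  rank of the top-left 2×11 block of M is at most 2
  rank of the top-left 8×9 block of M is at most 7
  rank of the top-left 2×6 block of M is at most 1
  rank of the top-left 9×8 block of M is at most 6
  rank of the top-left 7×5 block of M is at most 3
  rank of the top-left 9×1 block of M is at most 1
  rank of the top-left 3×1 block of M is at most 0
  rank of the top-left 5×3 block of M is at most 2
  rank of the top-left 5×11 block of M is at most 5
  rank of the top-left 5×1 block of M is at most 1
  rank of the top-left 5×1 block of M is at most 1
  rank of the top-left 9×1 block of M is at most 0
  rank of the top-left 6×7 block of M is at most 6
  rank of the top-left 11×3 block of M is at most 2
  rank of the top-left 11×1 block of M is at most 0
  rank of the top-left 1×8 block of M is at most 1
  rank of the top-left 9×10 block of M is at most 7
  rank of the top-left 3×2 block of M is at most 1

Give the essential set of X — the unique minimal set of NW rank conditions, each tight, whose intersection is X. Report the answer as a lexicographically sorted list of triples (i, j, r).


Rank table r_w(12×12) implied by the 40 constraints:

  row 1: 0 | 1 | 1 | 1 | 1 | 1 | 1 | 1 | 1 | 1 | 1 | 1
  row 2: 0 | 1 | 1 | 1 | 1 | 1 | 2 | 2 | 2 | 2 | 2 | 2
  row 3: 0 | 1 | 2 | 2 | 2 | 2 | 3 | 3 | 3 | 3 | 3 | 3
  row 4: 0 | 1 | 2 | 2 | 2 | 2 | 3 | 3 | 4 | 4 | 4 | 4
  row 5: 0 | 1 | 2 | 2 | 2 | 2 | 3 | 3 | 4 | 4 | 5 | 5
  row 6: 0 | 1 | 2 | 3 | 3 | 3 | 4 | 4 | 5 | 5 | 6 | 6
  row 7: 0 | 1 | 2 | 3 | 3 | 4 | 5 | 5 | 6 | 6 | 7 | 7
  row 8: 0 | 1 | 2 | 3 | 3 | 4 | 5 | 6 | 7 | 7 | 8 | 8
  row 9: 0 | 1 | 2 | 3 | 3 | 4 | 5 | 6 | 7 | 7 | 8 | 9
  row 10: 0 | 1 | 2 | 3 | 3 | 4 | 5 | 6 | 7 | 8 | 9 | 10
  row 11: 0 | 1 | 2 | 3 | 4 | 5 | 6 | 7 | 8 | 9 | 10 | 11
  row 12: 1 | 2 | 3 | 4 | 5 | 6 | 7 | 8 | 9 | 10 | 11 | 12

reading off 1-entries of Δ²R: w = (2, 7, 3, 9, 11, 4, 6, 8, 12, 10, 5, 1).

ℓ(w)=29; the 7 essential cells (i,j,r):

[(2, 6, 1), (5, 6, 2), (5, 8, 3), (5, 10, 4), (9, 10, 7), (10, 5, 3), (11, 1, 0)]
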